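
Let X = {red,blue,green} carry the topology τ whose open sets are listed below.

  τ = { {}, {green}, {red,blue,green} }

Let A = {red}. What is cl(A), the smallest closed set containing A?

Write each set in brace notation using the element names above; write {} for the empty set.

{red,blue}

closure: X∖int(X∖A) = X∖{green} = {red,blue}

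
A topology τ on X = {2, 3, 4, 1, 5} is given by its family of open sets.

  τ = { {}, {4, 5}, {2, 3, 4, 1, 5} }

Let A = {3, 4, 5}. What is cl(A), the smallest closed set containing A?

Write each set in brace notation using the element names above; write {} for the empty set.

X∖A={2, 1}, int(X∖A)={}, hence cl(A)={2, 3, 4, 1, 5}

{2, 3, 4, 1, 5}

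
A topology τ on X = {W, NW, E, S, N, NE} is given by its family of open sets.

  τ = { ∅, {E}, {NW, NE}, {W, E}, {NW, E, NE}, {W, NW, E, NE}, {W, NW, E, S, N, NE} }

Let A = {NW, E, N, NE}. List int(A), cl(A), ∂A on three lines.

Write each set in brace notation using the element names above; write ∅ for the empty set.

U open, U⊆A: ∅, {E}, {NW, NE}, {NW, E, NE}. int(A) = ⋃ = {NW, E, NE}
X∖A={W, S}, int(X∖A)=∅, hence cl(A)={W, NW, E, S, N, NE}
∂A: remove int from cl → {W, S, N}

int(A) = {NW, E, NE}
cl(A)  = {W, NW, E, S, N, NE}
∂A     = {W, S, N}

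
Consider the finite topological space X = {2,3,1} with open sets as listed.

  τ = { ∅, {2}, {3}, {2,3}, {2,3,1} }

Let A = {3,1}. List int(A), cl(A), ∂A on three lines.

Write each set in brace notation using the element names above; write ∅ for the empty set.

int(A) = {3}
cl(A)  = {3,1}
∂A     = {1}

interior: largest open inside A is {3} (from ∅, {3})
cl via duality: int({2}) = {2}, so X∖{2} = {3,1}
cl∖int = {1}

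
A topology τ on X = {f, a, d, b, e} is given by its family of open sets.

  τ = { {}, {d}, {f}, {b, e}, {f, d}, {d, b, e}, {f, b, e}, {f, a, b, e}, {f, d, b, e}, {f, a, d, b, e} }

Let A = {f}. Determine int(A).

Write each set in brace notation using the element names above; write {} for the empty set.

interior: largest open inside A is {f} (from {}, {f})

{f}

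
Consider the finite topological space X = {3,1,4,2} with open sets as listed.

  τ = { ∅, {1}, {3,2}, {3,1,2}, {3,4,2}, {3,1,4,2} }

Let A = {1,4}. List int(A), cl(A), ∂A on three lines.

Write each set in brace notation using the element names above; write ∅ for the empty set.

int(A) = {1}
cl(A)  = {1,4}
∂A     = {4}

U open, U⊆A: ∅, {1}. int(A) = ⋃ = {1}
X∖A={3,2}, int(X∖A)={3,2}, hence cl(A)={1,4}
∂A: remove int from cl → {4}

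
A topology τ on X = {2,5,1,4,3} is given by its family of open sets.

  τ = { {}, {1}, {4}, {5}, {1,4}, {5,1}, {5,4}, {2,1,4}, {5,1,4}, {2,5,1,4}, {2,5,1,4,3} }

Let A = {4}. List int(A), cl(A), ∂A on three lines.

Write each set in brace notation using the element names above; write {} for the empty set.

opens ⊆ A: {}, {4}; union → int = {4}
complement {2,5,1,3}; its interior {5,1}; cl(A) = X∖{5,1} = {2,4,3}
boundary = {2,4,3} ∖ {4} = {2,3}

int(A) = {4}
cl(A)  = {2,4,3}
∂A     = {2,3}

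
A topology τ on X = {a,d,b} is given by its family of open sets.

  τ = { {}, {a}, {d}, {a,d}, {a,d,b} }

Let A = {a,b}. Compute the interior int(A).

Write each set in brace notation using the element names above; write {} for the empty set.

{a}

U open, U⊆A: {}, {a}. int(A) = ⋃ = {a}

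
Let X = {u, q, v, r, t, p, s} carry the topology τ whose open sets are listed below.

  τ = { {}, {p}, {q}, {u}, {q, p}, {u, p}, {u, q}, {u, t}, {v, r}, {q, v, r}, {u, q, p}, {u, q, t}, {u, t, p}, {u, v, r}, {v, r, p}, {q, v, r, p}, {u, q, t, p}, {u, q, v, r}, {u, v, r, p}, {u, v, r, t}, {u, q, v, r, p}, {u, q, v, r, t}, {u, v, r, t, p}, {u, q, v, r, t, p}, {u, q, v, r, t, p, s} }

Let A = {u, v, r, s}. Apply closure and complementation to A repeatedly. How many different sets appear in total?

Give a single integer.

8

closure: X∖int(X∖A) = X∖{q, p} = {u, v, r, t, s}
Let k=closure and c=complement:
  1. A     = {u, v, r, s}
  2. kA    = {u, v, r, t, s}
  3. cA    = {q, t, p}
  4. ckA   = {q, p}
  5. kcA   = {q, t, p, s}
  6. kckA  = {q, p, s}
  7. ckcA  = {u, v, r}
  8. ckckA = {u, v, r, t}
— saturated at 8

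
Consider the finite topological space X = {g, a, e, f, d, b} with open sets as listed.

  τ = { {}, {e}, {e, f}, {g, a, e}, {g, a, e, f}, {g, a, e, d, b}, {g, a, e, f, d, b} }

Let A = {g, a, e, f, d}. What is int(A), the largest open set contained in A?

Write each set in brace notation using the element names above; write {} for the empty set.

{g, a, e, f}

interior: largest open inside A is {g, a, e, f} (from {}, {e}, {e, f}, {g, a, e}, {g, a, e, f})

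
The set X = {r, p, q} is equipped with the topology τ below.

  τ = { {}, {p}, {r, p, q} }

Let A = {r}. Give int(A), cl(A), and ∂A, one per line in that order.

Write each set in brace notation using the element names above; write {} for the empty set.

int(A) = {}
cl(A)  = {r, q}
∂A     = {r, q}

open subsets of A: {}; so int(A) = {}
closure: X∖int(X∖A) = X∖{p} = {r, q}
∂A = {r, q} minus {} = {r, q}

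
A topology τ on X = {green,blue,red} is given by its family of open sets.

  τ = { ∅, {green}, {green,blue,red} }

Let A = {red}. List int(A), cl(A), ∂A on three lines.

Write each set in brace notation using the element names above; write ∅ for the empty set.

interior: largest open inside A is ∅ (from ∅)
cl via duality: int({green,blue}) = {green}, so X∖{green} = {blue,red}
cl∖int = {blue,red}

int(A) = ∅
cl(A)  = {blue,red}
∂A     = {blue,red}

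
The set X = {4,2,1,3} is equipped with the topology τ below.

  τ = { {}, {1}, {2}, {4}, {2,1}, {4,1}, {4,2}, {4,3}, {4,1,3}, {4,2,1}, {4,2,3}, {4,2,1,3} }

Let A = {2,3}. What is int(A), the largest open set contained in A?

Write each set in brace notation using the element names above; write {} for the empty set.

{2}

interior: largest open inside A is {2} (from {}, {2})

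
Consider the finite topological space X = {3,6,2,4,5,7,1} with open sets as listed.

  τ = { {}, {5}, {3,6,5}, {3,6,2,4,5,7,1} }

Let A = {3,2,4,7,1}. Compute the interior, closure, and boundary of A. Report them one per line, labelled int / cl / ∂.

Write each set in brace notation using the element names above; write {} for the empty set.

U open, U⊆A: {}. int(A) = ⋃ = {}
X∖A={6,5}, int(X∖A)={5}, hence cl(A)={3,6,2,4,7,1}
∂A: remove int from cl → {3,6,2,4,7,1}

int(A) = {}
cl(A)  = {3,6,2,4,7,1}
∂A     = {3,6,2,4,7,1}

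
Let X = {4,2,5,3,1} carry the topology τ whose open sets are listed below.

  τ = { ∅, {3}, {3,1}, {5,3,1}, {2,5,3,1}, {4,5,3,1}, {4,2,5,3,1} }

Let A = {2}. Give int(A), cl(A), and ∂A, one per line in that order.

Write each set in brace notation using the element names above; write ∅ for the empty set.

interior: largest open inside A is ∅ (from ∅)
cl via duality: int({4,5,3,1}) = {4,5,3,1}, so X∖{4,5,3,1} = {2}
cl∖int = {2}

int(A) = ∅
cl(A)  = {2}
∂A     = {2}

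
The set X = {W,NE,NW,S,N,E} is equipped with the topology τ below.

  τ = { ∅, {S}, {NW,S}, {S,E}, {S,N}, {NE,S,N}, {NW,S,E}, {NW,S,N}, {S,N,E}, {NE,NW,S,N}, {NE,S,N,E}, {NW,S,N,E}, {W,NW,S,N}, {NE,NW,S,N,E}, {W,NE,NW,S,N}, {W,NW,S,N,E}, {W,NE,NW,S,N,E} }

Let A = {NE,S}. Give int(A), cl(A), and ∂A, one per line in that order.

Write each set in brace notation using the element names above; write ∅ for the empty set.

int(A) = {S}
cl(A)  = {W,NE,NW,S,N,E}
∂A     = {W,NE,NW,N,E}

interior: largest open inside A is {S} (from ∅, {S})
cl via duality: int({W,NW,N,E}) = ∅, so X∖∅ = {W,NE,NW,S,N,E}
cl∖int = {W,NE,NW,N,E}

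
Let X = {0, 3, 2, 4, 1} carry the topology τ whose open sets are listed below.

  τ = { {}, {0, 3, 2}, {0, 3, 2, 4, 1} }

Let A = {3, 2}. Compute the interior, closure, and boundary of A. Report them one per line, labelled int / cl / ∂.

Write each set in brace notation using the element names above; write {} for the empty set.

int(A) = {}
cl(A)  = {0, 3, 2, 4, 1}
∂A     = {0, 3, 2, 4, 1}

open subsets of A: {}; so int(A) = {}
closure: X∖int(X∖A) = X∖{} = {0, 3, 2, 4, 1}
∂A = {0, 3, 2, 4, 1} minus {} = {0, 3, 2, 4, 1}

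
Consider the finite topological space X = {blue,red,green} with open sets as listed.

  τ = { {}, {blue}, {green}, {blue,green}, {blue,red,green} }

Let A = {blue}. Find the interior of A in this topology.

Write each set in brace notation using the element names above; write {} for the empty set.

{blue}

U open, U⊆A: {}, {blue}. int(A) = ⋃ = {blue}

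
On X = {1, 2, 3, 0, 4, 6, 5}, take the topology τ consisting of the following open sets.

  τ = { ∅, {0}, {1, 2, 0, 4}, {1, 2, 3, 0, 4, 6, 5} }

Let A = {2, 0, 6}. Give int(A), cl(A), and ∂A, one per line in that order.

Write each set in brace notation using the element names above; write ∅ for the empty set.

int(A) = {0}
cl(A)  = {1, 2, 3, 0, 4, 6, 5}
∂A     = {1, 2, 3, 4, 6, 5}

open subsets of A: ∅, {0}; so int(A) = {0}
closure: X∖int(X∖A) = X∖∅ = {1, 2, 3, 0, 4, 6, 5}
∂A = {1, 2, 3, 0, 4, 6, 5} minus {0} = {1, 2, 3, 4, 6, 5}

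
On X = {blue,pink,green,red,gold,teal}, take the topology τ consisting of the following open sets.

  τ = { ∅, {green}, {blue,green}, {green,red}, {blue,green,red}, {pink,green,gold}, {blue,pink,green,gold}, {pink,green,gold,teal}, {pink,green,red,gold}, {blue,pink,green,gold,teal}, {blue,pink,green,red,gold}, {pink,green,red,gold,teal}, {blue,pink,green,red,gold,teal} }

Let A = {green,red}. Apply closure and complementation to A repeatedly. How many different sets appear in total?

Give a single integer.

cl via duality: int({blue,pink,gold,teal}) = ∅, so X∖∅ = {blue,pink,green,red,gold,teal}
Write k for closure, c for complement:
  1. A     = {green,red}
  2. kA    = {blue,pink,green,red,gold,teal}
  3. cA    = {blue,pink,gold,teal}
  4. ckA   = ∅
applying k or c yields no new set

4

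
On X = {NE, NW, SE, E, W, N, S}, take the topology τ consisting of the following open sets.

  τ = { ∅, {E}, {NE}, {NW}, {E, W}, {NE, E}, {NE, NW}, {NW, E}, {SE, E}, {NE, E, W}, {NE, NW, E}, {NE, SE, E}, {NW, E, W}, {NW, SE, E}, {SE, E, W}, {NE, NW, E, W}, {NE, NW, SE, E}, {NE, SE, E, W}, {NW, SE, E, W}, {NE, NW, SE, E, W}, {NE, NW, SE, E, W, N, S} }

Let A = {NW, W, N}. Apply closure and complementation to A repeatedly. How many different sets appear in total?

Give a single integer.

8

complement {NE, SE, E, S}; its interior {NE, SE, E}; cl(A) = X∖{NE, SE, E} = {NW, W, N, S}
With k = closure, c = complement:
  1. A     = {NW, W, N}
  2. kA    = {NW, W, N, S}
  3. cA    = {NE, SE, E, S}
  4. ckA   = {NE, SE, E}
  5. kcA   = {NE, SE, E, W, N, S}
  6. ckcA  = {NW}
  7. kckcA = {NW, N, S}
  8. ckckcA = {NE, SE, E, W}
k, c of each give nothing new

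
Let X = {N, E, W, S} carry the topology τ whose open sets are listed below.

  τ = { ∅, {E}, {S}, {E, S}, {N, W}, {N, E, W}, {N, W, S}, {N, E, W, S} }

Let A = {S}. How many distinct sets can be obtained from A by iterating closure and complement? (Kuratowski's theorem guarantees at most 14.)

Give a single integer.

2

complement {N, E, W}; its interior {N, E, W}; cl(A) = X∖{N, E, W} = {S}
With k = closure, c = complement:
  1. A     = {S}
  2. cA    = {N, E, W}
k, c of each give nothing new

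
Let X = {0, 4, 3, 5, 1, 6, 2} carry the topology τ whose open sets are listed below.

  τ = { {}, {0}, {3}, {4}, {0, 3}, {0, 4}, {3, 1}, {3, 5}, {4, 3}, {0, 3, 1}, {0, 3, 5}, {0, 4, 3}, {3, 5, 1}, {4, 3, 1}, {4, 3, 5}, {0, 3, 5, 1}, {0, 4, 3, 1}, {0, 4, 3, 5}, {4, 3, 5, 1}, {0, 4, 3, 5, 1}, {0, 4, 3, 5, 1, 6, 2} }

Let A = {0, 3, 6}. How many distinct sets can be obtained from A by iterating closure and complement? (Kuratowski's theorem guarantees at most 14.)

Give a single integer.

complement {4, 5, 1, 2}; its interior {4}; cl(A) = X∖{4} = {0, 3, 5, 1, 6, 2}
With k = closure, c = complement:
  1. A     = {0, 3, 6}
  2. kA    = {0, 3, 5, 1, 6, 2}
  3. cA    = {4, 5, 1, 2}
  4. ckA   = {4}
  5. kcA   = {4, 5, 1, 6, 2}
  6. kckA  = {4, 6, 2}
  7. ckcA  = {0, 3}
  8. ckckA = {0, 3, 5, 1}
k, c of each give nothing new

8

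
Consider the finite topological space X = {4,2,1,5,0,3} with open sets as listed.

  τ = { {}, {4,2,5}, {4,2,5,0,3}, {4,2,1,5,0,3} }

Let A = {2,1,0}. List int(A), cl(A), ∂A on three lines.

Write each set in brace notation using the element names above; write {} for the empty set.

opens ⊆ A: {}; union → int = {}
complement {4,5,3}; its interior {}; cl(A) = X∖{} = {4,2,1,5,0,3}
boundary = {4,2,1,5,0,3} ∖ {} = {4,2,1,5,0,3}

int(A) = {}
cl(A)  = {4,2,1,5,0,3}
∂A     = {4,2,1,5,0,3}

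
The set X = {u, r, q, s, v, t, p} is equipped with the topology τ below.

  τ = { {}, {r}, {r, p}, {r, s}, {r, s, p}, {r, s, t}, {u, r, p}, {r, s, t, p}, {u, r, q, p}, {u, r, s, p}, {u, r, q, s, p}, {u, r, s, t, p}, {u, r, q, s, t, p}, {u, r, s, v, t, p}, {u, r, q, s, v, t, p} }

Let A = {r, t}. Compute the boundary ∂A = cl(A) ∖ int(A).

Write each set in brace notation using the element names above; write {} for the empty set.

interior: largest open inside A is {r} (from {}, {r})
cl via duality: int({u, q, s, v, p}) = {}, so X∖{} = {u, r, q, s, v, t, p}
cl∖int = {u, q, s, v, t, p}

{u, q, s, v, t, p}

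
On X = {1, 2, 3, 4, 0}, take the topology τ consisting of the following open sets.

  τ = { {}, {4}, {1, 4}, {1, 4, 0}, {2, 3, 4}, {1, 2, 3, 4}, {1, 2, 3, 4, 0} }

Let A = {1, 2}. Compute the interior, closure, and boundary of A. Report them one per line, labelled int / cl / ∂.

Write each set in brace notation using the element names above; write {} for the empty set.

open subsets of A: {}; so int(A) = {}
closure: X∖int(X∖A) = X∖{4} = {1, 2, 3, 0}
∂A = {1, 2, 3, 0} minus {} = {1, 2, 3, 0}

int(A) = {}
cl(A)  = {1, 2, 3, 0}
∂A     = {1, 2, 3, 0}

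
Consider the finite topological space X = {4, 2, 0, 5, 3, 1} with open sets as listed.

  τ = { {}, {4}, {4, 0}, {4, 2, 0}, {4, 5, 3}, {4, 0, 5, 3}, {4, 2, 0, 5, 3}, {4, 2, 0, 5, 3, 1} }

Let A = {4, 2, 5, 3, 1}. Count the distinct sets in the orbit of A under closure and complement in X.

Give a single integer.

X∖A={0}, int(X∖A)={}, hence cl(A)={4, 2, 0, 5, 3, 1}
Orbit (k=closure, c=complement):
  1. A     = {4, 2, 5, 3, 1}
  2. kA    = {4, 2, 0, 5, 3, 1}
  3. cA    = {0}
  4. ckA   = {}
  5. kcA   = {2, 0, 1}
  6. ckcA  = {4, 5, 3}
(closed under both — stop)

6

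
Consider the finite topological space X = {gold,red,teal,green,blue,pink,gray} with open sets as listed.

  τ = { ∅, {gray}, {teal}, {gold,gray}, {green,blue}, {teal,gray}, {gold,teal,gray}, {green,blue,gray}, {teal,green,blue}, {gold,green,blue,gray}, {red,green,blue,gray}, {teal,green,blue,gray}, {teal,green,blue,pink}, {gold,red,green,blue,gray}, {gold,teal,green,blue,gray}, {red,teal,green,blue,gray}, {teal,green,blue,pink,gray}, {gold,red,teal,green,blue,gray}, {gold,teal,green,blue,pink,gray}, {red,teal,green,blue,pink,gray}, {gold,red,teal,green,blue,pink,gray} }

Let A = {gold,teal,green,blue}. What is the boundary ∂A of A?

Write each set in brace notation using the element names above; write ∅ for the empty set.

{gold,red,pink}

interior: largest open inside A is {teal,green,blue} (from ∅, {teal}, {green,blue}, {teal,green,blue})
cl via duality: int({red,pink,gray}) = {gray}, so X∖{gray} = {gold,red,teal,green,blue,pink}
cl∖int = {gold,red,pink}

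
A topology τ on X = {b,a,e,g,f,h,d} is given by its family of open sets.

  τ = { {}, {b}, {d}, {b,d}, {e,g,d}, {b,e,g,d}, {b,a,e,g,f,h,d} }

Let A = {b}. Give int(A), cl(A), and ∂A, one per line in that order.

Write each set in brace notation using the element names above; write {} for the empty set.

U open, U⊆A: {}, {b}. int(A) = ⋃ = {b}
X∖A={a,e,g,f,h,d}, int(X∖A)={e,g,d}, hence cl(A)={b,a,f,h}
∂A: remove int from cl → {a,f,h}

int(A) = {b}
cl(A)  = {b,a,f,h}
∂A     = {a,f,h}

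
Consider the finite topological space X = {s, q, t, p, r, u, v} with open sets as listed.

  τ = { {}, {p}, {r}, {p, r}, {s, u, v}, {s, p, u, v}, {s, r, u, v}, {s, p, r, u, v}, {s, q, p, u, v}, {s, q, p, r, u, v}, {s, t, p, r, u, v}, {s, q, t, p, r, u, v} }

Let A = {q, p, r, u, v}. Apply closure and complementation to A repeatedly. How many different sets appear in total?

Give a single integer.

8

X∖A={s, t}, int(X∖A)={}, hence cl(A)={s, q, t, p, r, u, v}
Orbit (k=closure, c=complement):
  1. A     = {q, p, r, u, v}
  2. kA    = {s, q, t, p, r, u, v}
  3. cA    = {s, t}
  4. ckA   = {}
  5. kcA   = {s, q, t, u, v}
  6. ckcA  = {p, r}
  7. kckcA = {q, t, p, r}
  8. ckckcA = {s, u, v}
(closed under both — stop)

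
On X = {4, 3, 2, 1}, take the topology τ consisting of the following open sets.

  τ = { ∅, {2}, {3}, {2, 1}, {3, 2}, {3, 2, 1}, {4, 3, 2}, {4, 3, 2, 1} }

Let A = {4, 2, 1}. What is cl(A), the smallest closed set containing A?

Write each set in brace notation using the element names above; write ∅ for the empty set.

{4, 2, 1}

cl via duality: int({3}) = {3}, so X∖{3} = {4, 2, 1}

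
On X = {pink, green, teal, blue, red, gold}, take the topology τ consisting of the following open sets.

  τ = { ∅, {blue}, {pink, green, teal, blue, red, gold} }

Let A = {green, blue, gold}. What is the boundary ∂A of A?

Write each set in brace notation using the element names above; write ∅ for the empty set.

opens ⊆ A: ∅, {blue}; union → int = {blue}
complement {pink, teal, red}; its interior ∅; cl(A) = X∖∅ = {pink, green, teal, blue, red, gold}
boundary = {pink, green, teal, blue, red, gold} ∖ {blue} = {pink, green, teal, red, gold}

{pink, green, teal, red, gold}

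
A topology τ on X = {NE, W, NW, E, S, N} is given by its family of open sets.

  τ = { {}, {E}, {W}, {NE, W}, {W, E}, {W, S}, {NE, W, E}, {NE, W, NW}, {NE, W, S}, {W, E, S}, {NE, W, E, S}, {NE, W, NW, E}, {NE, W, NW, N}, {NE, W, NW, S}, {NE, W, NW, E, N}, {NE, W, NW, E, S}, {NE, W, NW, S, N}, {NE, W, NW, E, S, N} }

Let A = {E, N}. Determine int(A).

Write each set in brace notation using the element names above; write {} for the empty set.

U open, U⊆A: {}, {E}. int(A) = ⋃ = {E}

{E}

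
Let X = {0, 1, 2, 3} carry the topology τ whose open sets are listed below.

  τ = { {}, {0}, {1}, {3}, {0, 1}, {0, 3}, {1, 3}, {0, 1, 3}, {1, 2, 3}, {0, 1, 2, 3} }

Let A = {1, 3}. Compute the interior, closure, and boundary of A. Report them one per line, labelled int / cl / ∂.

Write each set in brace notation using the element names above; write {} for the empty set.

int(A) = {1, 3}
cl(A)  = {1, 2, 3}
∂A     = {2}

opens ⊆ A: {}, {3}, {1}, {1, 3}; union → int = {1, 3}
complement {0, 2}; its interior {0}; cl(A) = X∖{0} = {1, 2, 3}
boundary = {1, 2, 3} ∖ {1, 3} = {2}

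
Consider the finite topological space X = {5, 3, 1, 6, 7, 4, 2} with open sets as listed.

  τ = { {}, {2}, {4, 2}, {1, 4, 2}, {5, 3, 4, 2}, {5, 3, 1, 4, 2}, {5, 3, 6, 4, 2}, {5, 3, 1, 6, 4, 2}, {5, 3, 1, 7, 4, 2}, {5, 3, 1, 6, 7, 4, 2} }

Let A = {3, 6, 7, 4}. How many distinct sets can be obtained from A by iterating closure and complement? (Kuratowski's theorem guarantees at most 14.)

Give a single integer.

X∖A={5, 1, 2}, int(X∖A)={2}, hence cl(A)={5, 3, 1, 6, 7, 4}
Orbit (k=closure, c=complement):
  1. A     = {3, 6, 7, 4}
  2. kA    = {5, 3, 1, 6, 7, 4}
  3. cA    = {5, 1, 2}
  4. ckA   = {2}
  5. kcA   = {5, 3, 1, 6, 7, 4, 2}
  6. ckcA  = {}
(closed under both — stop)

6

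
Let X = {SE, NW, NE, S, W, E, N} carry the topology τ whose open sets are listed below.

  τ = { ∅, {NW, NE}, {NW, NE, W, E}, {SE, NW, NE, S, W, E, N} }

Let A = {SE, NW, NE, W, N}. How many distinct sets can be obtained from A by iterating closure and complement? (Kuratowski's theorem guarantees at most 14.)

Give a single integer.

6

complement {S, E}; its interior ∅; cl(A) = X∖∅ = {SE, NW, NE, S, W, E, N}
With k = closure, c = complement:
  1. A     = {SE, NW, NE, W, N}
  2. kA    = {SE, NW, NE, S, W, E, N}
  3. cA    = {S, E}
  4. ckA   = ∅
  5. kcA   = {SE, S, W, E, N}
  6. ckcA  = {NW, NE}
k, c of each give nothing new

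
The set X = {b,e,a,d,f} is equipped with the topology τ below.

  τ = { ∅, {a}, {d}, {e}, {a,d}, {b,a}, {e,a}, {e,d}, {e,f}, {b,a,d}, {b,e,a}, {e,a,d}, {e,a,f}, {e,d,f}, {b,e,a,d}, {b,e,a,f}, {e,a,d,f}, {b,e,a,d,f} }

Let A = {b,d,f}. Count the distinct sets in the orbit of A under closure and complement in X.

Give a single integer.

X∖A={e,a}, int(X∖A)={e,a}, hence cl(A)={b,d,f}
Orbit (k=closure, c=complement):
  1. A     = {b,d,f}
  2. cA    = {e,a}
  3. kcA   = {b,e,a,f}
  4. ckcA  = {d}
(closed under both — stop)

4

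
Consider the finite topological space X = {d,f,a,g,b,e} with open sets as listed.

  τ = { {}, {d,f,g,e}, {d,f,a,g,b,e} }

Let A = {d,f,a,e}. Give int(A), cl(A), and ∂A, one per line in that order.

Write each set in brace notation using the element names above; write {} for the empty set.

int(A) = {}
cl(A)  = {d,f,a,g,b,e}
∂A     = {d,f,a,g,b,e}

U open, U⊆A: {}. int(A) = ⋃ = {}
X∖A={g,b}, int(X∖A)={}, hence cl(A)={d,f,a,g,b,e}
∂A: remove int from cl → {d,f,a,g,b,e}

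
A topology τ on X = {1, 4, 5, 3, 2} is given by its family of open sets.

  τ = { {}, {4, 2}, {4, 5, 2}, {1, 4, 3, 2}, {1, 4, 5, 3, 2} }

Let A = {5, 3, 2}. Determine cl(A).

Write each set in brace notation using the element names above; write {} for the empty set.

complement {1, 4}; its interior {}; cl(A) = X∖{} = {1, 4, 5, 3, 2}

{1, 4, 5, 3, 2}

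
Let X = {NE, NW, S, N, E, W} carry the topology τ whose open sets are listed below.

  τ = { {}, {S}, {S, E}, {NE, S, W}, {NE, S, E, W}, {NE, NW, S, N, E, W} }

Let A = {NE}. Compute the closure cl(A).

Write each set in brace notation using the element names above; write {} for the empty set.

{NE, NW, N, W}

X∖A={NW, S, N, E, W}, int(X∖A)={S, E}, hence cl(A)={NE, NW, N, W}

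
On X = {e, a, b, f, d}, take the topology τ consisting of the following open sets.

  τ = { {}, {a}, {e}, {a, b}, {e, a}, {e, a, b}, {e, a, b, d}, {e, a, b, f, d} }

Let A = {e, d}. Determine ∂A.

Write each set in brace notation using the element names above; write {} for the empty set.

open subsets of A: {}, {e}; so int(A) = {e}
closure: X∖int(X∖A) = X∖{a, b} = {e, f, d}
∂A = {e, f, d} minus {e} = {f, d}

{f, d}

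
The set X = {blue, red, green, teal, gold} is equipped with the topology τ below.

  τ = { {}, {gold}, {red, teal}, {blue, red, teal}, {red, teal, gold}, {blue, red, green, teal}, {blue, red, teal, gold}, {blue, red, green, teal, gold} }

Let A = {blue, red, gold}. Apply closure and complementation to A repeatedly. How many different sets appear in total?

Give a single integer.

6

cl via duality: int({green, teal}) = {}, so X∖{} = {blue, red, green, teal, gold}
Write k for closure, c for complement:
  1. A     = {blue, red, gold}
  2. kA    = {blue, red, green, teal, gold}
  3. cA    = {green, teal}
  4. ckA   = {}
  5. kcA   = {blue, red, green, teal}
  6. ckcA  = {gold}
applying k or c yields no new set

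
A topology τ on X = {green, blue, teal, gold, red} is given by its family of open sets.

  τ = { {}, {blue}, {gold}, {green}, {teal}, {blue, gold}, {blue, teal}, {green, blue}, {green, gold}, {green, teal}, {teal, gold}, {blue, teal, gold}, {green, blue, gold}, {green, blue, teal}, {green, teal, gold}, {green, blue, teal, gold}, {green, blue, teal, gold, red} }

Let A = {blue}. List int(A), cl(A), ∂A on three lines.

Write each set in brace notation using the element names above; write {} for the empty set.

int(A) = {blue}
cl(A)  = {blue, red}
∂A     = {red}

U open, U⊆A: {}, {blue}. int(A) = ⋃ = {blue}
X∖A={green, teal, gold, red}, int(X∖A)={green, teal, gold}, hence cl(A)={blue, red}
∂A: remove int from cl → {red}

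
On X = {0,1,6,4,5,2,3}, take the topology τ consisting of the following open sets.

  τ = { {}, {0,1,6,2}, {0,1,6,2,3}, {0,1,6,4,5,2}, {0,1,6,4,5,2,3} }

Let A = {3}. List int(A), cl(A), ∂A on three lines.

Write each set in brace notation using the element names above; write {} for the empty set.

U open, U⊆A: {}. int(A) = ⋃ = {}
X∖A={0,1,6,4,5,2}, int(X∖A)={0,1,6,4,5,2}, hence cl(A)={3}
∂A: remove int from cl → {3}

int(A) = {}
cl(A)  = {3}
∂A     = {3}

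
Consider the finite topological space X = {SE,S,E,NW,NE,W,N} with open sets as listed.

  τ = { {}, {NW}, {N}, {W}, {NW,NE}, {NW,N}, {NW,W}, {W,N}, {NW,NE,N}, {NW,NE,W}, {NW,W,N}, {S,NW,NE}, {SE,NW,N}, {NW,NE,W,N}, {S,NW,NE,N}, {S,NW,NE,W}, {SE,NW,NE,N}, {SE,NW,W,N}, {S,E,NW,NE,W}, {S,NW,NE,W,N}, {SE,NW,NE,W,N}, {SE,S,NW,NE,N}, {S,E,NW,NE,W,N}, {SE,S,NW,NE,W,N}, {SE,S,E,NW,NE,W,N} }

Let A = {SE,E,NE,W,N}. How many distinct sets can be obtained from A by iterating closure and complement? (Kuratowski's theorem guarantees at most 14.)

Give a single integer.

closure: X∖int(X∖A) = X∖{NW} = {SE,S,E,NE,W,N}
Let k=closure and c=complement:
  1. A     = {SE,E,NE,W,N}
  2. kA    = {SE,S,E,NE,W,N}
  3. cA    = {S,NW}
  4. ckA   = {NW}
  5. kcA   = {SE,S,E,NW,NE}
  6. ckcA  = {W,N}
  7. kckcA = {SE,E,W,N}
  8. ckckcA = {S,NW,NE}
— saturated at 8

8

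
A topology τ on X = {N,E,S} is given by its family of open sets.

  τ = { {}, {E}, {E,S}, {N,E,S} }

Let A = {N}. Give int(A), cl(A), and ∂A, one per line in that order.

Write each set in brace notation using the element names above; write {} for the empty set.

U open, U⊆A: {}. int(A) = ⋃ = {}
X∖A={E,S}, int(X∖A)={E,S}, hence cl(A)={N}
∂A: remove int from cl → {N}

int(A) = {}
cl(A)  = {N}
∂A     = {N}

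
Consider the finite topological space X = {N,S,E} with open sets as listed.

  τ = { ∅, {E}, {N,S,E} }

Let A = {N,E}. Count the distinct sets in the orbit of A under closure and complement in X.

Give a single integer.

6

X∖A={S}, int(X∖A)=∅, hence cl(A)={N,S,E}
Orbit (k=closure, c=complement):
  1. A     = {N,E}
  2. kA    = {N,S,E}
  3. cA    = {S}
  4. ckA   = ∅
  5. kcA   = {N,S}
  6. ckcA  = {E}
(closed under both — stop)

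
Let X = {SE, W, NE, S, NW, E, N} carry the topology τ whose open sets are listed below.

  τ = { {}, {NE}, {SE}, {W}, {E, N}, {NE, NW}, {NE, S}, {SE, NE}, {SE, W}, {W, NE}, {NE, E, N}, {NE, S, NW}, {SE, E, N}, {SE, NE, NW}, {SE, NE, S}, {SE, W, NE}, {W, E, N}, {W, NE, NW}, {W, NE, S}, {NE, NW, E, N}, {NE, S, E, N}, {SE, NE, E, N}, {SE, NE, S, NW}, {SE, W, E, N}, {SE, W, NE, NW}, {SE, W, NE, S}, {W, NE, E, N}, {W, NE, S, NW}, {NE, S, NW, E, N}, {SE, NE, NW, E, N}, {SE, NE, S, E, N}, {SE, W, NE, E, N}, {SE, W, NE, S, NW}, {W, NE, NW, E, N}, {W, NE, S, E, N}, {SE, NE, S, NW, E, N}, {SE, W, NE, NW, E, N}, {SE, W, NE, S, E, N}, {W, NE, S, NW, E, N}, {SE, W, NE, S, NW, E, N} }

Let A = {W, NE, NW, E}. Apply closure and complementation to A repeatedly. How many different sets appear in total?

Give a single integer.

cl via duality: int({SE, S, N}) = {SE}, so X∖{SE} = {W, NE, S, NW, E, N}
Write k for closure, c for complement:
  1. A     = {W, NE, NW, E}
  2. kA    = {W, NE, S, NW, E, N}
  3. cA    = {SE, S, N}
  4. ckA   = {SE}
  5. kcA   = {SE, S, E, N}
  6. ckcA  = {W, NE, NW}
  7. kckcA = {W, NE, S, NW}
  8. ckckcA = {SE, E, N}
applying k or c yields no new set

8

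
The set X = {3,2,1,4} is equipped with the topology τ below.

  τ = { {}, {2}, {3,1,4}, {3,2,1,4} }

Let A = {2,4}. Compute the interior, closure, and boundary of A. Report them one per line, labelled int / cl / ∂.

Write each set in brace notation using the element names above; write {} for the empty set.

U open, U⊆A: {}, {2}. int(A) = ⋃ = {2}
X∖A={3,1}, int(X∖A)={}, hence cl(A)={3,2,1,4}
∂A: remove int from cl → {3,1,4}

int(A) = {2}
cl(A)  = {3,2,1,4}
∂A     = {3,1,4}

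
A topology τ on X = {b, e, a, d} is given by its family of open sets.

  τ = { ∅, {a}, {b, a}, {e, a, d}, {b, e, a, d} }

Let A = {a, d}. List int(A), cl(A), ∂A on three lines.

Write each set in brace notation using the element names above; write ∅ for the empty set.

interior: largest open inside A is {a} (from ∅, {a})
cl via duality: int({b, e}) = ∅, so X∖∅ = {b, e, a, d}
cl∖int = {b, e, d}

int(A) = {a}
cl(A)  = {b, e, a, d}
∂A     = {b, e, d}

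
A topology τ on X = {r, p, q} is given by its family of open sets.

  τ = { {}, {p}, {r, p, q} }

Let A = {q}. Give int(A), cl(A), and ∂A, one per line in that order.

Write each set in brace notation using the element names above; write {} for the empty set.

int(A) = {}
cl(A)  = {r, q}
∂A     = {r, q}

interior: largest open inside A is {} (from {})
cl via duality: int({r, p}) = {p}, so X∖{p} = {r, q}
cl∖int = {r, q}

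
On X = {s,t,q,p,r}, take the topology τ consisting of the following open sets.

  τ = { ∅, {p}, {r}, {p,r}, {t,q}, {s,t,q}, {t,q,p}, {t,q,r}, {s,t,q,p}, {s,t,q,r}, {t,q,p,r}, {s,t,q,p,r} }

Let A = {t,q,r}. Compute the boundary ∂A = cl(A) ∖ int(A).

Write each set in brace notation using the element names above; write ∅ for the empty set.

U open, U⊆A: ∅, {r}, {t,q}, {t,q,r}. int(A) = ⋃ = {t,q,r}
X∖A={s,p}, int(X∖A)={p}, hence cl(A)={s,t,q,r}
∂A: remove int from cl → {s}

{s}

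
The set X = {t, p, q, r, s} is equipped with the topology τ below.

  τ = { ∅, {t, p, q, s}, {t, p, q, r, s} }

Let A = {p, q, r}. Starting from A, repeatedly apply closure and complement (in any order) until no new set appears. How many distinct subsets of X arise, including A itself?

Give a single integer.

closure: X∖int(X∖A) = X∖∅ = {t, p, q, r, s}
Let k=closure and c=complement:
  1. A     = {p, q, r}
  2. kA    = {t, p, q, r, s}
  3. cA    = {t, s}
  4. ckA   = ∅
— saturated at 4

4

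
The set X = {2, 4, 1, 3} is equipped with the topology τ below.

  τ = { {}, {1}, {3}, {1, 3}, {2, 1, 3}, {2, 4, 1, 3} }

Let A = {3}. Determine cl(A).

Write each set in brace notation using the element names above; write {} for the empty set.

closure: X∖int(X∖A) = X∖{1} = {2, 4, 3}

{2, 4, 3}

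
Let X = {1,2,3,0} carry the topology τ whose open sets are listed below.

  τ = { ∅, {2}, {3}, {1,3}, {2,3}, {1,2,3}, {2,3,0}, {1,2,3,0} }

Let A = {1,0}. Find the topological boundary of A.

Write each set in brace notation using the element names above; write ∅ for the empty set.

U open, U⊆A: ∅. int(A) = ⋃ = ∅
X∖A={2,3}, int(X∖A)={2,3}, hence cl(A)={1,0}
∂A: remove int from cl → {1,0}

{1,0}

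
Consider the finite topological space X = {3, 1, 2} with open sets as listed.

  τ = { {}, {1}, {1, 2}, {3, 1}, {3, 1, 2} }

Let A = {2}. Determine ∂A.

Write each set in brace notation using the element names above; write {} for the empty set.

U open, U⊆A: {}. int(A) = ⋃ = {}
X∖A={3, 1}, int(X∖A)={3, 1}, hence cl(A)={2}
∂A: remove int from cl → {2}

{2}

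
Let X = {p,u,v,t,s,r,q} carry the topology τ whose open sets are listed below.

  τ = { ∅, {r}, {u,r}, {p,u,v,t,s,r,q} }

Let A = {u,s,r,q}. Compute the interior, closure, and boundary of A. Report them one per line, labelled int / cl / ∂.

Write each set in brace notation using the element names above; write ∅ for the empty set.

int(A) = {u,r}
cl(A)  = {p,u,v,t,s,r,q}
∂A     = {p,v,t,s,q}

opens ⊆ A: ∅, {r}, {u,r}; union → int = {u,r}
complement {p,v,t}; its interior ∅; cl(A) = X∖∅ = {p,u,v,t,s,r,q}
boundary = {p,u,v,t,s,r,q} ∖ {u,r} = {p,v,t,s,q}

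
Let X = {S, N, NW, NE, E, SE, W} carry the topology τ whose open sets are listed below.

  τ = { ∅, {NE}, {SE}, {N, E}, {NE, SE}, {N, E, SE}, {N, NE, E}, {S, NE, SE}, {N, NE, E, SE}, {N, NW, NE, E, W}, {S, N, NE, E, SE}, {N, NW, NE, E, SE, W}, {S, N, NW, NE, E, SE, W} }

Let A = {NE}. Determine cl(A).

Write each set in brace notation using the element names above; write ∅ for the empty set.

X∖A={S, N, NW, E, SE, W}, int(X∖A)={N, E, SE}, hence cl(A)={S, NW, NE, W}

{S, NW, NE, W}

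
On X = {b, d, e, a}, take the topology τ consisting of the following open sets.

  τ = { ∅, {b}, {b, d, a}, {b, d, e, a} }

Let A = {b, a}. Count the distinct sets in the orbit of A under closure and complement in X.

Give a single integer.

complement {d, e}; its interior ∅; cl(A) = X∖∅ = {b, d, e, a}
With k = closure, c = complement:
  1. A     = {b, a}
  2. kA    = {b, d, e, a}
  3. cA    = {d, e}
  4. ckA   = ∅
  5. kcA   = {d, e, a}
  6. ckcA  = {b}
k, c of each give nothing new

6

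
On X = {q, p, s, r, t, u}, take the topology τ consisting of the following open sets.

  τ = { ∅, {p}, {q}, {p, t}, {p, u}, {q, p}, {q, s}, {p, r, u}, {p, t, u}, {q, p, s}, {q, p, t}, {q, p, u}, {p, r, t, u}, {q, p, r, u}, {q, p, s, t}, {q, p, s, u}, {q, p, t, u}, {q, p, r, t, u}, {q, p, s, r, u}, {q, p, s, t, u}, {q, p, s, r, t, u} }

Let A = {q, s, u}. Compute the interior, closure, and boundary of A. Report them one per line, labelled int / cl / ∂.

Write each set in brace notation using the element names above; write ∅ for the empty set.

int(A) = {q, s}
cl(A)  = {q, s, r, u}
∂A     = {r, u}

interior: largest open inside A is {q, s} (from ∅, {q}, {q, s})
cl via duality: int({p, r, t}) = {p, t}, so X∖{p, t} = {q, s, r, u}
cl∖int = {r, u}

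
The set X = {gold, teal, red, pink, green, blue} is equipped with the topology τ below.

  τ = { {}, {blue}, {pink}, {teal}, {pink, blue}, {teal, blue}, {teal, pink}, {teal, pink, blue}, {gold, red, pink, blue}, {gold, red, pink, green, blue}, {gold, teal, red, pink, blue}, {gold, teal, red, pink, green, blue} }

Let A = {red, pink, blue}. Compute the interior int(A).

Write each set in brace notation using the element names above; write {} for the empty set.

U open, U⊆A: {}, {pink}, {blue}, {pink, blue}. int(A) = ⋃ = {pink, blue}

{pink, blue}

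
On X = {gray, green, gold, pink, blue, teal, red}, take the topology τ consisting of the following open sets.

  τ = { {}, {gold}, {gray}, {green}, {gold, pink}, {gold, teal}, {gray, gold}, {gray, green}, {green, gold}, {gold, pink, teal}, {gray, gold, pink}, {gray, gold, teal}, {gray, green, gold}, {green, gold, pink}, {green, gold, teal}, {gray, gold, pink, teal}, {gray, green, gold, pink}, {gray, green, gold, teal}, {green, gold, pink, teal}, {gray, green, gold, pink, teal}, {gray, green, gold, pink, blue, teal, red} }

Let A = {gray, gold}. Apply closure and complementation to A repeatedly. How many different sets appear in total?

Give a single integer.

6

cl via duality: int({green, pink, blue, teal, red}) = {green}, so X∖{green} = {gray, gold, pink, blue, teal, red}
Write k for closure, c for complement:
  1. A     = {gray, gold}
  2. kA    = {gray, gold, pink, blue, teal, red}
  3. cA    = {green, pink, blue, teal, red}
  4. ckA   = {green}
  5. kckA  = {green, blue, red}
  6. ckckA = {gray, gold, pink, teal}
applying k or c yields no new set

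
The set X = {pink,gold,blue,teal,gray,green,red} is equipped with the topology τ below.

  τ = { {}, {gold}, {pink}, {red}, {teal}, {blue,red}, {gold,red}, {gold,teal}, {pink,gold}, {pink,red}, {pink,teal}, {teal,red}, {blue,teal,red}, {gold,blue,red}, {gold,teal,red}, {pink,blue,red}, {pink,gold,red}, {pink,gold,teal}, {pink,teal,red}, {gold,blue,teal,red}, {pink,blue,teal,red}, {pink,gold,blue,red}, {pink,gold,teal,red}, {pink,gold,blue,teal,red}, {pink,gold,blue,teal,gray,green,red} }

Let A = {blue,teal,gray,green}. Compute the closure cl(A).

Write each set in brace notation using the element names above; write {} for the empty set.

{blue,teal,gray,green}

X∖A={pink,gold,red}, int(X∖A)={pink,gold,red}, hence cl(A)={blue,teal,gray,green}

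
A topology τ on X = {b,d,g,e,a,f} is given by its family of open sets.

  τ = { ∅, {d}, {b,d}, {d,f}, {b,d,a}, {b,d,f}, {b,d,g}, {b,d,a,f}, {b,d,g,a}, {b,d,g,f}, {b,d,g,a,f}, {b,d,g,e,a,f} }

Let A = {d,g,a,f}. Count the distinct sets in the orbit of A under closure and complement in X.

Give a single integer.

complement {b,e}; its interior ∅; cl(A) = X∖∅ = {b,d,g,e,a,f}
With k = closure, c = complement:
  1. A     = {d,g,a,f}
  2. kA    = {b,d,g,e,a,f}
  3. cA    = {b,e}
  4. ckA   = ∅
  5. kcA   = {b,g,e,a}
  6. ckcA  = {d,f}
k, c of each give nothing new

6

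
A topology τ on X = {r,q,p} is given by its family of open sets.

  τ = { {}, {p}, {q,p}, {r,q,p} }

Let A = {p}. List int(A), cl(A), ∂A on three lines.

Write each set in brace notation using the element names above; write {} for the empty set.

interior: largest open inside A is {p} (from {}, {p})
cl via duality: int({r,q}) = {}, so X∖{} = {r,q,p}
cl∖int = {r,q}

int(A) = {p}
cl(A)  = {r,q,p}
∂A     = {r,q}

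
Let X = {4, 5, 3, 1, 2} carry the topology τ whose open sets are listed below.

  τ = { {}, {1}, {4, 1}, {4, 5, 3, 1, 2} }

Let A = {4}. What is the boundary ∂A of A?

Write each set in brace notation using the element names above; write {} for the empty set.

{4, 5, 3, 2}

interior: largest open inside A is {} (from {})
cl via duality: int({5, 3, 1, 2}) = {1}, so X∖{1} = {4, 5, 3, 2}
cl∖int = {4, 5, 3, 2}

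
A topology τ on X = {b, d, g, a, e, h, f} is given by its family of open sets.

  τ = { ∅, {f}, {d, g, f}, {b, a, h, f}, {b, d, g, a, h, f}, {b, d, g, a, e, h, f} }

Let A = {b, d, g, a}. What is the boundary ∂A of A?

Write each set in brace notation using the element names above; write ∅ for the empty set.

{b, d, g, a, e, h}

U open, U⊆A: ∅. int(A) = ⋃ = ∅
X∖A={e, h, f}, int(X∖A)={f}, hence cl(A)={b, d, g, a, e, h}
∂A: remove int from cl → {b, d, g, a, e, h}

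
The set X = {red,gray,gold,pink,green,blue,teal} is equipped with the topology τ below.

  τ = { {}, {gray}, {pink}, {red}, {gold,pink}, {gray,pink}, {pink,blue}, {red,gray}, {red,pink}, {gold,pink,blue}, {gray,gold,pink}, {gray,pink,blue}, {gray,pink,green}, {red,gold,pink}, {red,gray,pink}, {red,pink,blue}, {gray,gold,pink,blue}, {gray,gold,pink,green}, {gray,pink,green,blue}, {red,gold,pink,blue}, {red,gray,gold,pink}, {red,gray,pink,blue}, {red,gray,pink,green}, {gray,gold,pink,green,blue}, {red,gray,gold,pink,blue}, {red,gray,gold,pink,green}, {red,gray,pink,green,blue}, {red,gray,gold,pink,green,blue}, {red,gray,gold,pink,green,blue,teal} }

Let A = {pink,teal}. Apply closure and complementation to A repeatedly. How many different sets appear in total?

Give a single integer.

cl via duality: int({red,gray,gold,green,blue}) = {red,gray}, so X∖{red,gray} = {gold,pink,green,blue,teal}
Write k for closure, c for complement:
  1. A     = {pink,teal}
  2. kA    = {gold,pink,green,blue,teal}
  3. cA    = {red,gray,gold,green,blue}
  4. ckA   = {red,gray}
  5. kcA   = {red,gray,gold,green,blue,teal}
  6. kckA  = {red,gray,green,teal}
  7. ckcA  = {pink}
  8. ckckA = {gold,pink,blue}
applying k or c yields no new set

8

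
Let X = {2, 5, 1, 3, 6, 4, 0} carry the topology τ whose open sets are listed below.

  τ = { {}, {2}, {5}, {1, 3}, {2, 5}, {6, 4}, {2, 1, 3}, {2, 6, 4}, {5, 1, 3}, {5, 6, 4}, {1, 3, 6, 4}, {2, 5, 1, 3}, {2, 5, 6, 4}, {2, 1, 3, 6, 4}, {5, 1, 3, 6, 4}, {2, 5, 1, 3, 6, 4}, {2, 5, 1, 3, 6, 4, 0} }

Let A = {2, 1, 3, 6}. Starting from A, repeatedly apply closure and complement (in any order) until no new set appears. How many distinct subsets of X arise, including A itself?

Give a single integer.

cl via duality: int({5, 4, 0}) = {5}, so X∖{5} = {2, 1, 3, 6, 4, 0}
Write k for closure, c for complement:
  1. A     = {2, 1, 3, 6}
  2. kA    = {2, 1, 3, 6, 4, 0}
  3. cA    = {5, 4, 0}
  4. ckA   = {5}
  5. kcA   = {5, 6, 4, 0}
  6. kckA  = {5, 0}
  7. ckcA  = {2, 1, 3}
  8. ckckA = {2, 1, 3, 6, 4}
  9. kckcA = {2, 1, 3, 0}
  10. ckckcA = {5, 6, 4}
applying k or c yields no new set

10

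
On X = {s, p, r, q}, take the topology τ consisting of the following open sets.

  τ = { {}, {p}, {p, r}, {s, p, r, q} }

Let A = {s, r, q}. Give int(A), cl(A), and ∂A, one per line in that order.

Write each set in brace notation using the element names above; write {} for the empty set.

int(A) = {}
cl(A)  = {s, r, q}
∂A     = {s, r, q}

opens ⊆ A: {}; union → int = {}
complement {p}; its interior {p}; cl(A) = X∖{p} = {s, r, q}
boundary = {s, r, q} ∖ {} = {s, r, q}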